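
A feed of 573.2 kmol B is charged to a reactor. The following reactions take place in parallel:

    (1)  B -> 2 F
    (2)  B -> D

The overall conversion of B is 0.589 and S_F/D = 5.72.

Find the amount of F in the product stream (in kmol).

500 kmol

Conversion of B: B consumed = 0.589 × 573.2 = 337.6 kmol = 1ξ₁ + 1ξ₂.
Selectivity: 2ξ₁ / (1ξ₂) = 5.72 → ξ₁ = 2.86 ξ₂.
Substitute: (1·2.86 + 1) ξ₂ = 337.6 → ξ₂ = 87.46 kmol, ξ₁ = 250.1 kmol.
Outlet amounts (n = n₀ + Σ ν·ξ):
  B: 573.2 − 1(250.1) − 1(87.46) = 235.6
  F: 0 + 2(250.1) = 500.3
  D: 0 + 1(87.46) = 87.46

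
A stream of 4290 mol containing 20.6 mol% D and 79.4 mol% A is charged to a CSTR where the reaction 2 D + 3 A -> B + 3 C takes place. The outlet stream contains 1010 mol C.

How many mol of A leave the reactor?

For C: n = n₀ + 3ξ → 1010 = 0 + 3ξ, giving ξ = 336.7 mol.
Outlet amounts (n = n₀ + ν ξ):
  D: 883.7 − 2(336.7) = 210.4
  A: 3406 − 3(336.7) = 2396
  B: 0 + 1(336.7) = 336.7
  C: 0 + 3(336.7) = 1010

2400 mol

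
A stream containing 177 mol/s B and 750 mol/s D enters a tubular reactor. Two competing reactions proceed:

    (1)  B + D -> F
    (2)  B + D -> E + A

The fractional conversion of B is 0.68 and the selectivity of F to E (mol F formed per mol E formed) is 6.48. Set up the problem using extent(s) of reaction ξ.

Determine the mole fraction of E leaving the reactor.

0.0196

Conversion of B: B consumed = 0.68 × 177 = 120.4 mol/s = 1ξ₁ + 1ξ₂.
Selectivity: 1ξ₁ / (1ξ₂) = 6.48 → ξ₁ = 6.48 ξ₂.
Substitute: (1·6.48 + 1) ξ₂ = 120.4 → ξ₂ = 16.09 mol/s, ξ₁ = 104.3 mol/s.
Outlet amounts (n = n₀ + Σ ν·ξ):
  B: 177 − 1(104.3) − 1(16.09) = 56.64
  D: 750 − 1(104.3) − 1(16.09) = 629.6
  F: 0 + 1(104.3) = 104.3
  E: 0 + 1(16.09) = 16.09
  A: 0 + 1(16.09) = 16.09
Total out = 822.7 mol/s; y_E = 16.09 / 822.7 = 0.01956.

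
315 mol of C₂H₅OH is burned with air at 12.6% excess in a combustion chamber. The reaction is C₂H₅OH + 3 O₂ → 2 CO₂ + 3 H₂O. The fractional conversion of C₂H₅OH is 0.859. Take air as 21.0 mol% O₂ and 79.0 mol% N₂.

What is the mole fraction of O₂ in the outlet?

Stoichiometric O₂ = 3 × 315 = 945 mol; O₂ fed = 945 × 1.126 = 1064 mol.
N₂ fed = 1064 × 79/21 = 4003 mol.
Fuel reacted = 0.859 × 315 → ξ = 270.6 mol.
Outlet (n = n₀ + ν ξ):
  C₂H₅OH: 315 − 1(270.6) = 44.42
  O₂: 1064 − 3(270.6) = 252.3
  N₂: 4003 (inert)
  CO₂: 0 + 2(270.6) = 541.2
  H₂O: 0 + 3(270.6) = 811.8
Total out = 5653 mol; y_O₂ = 252.3 / 5653 = 0.04464.

0.0446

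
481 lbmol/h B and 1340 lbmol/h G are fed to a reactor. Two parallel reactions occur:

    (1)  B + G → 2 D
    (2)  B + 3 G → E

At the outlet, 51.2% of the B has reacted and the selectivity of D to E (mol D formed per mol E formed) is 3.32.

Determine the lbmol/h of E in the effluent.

92.6 lbmol/h

Conversion of B: B consumed = 0.512 × 481 = 246.3 lbmol/h = 1ξ₁ + 1ξ₂.
Selectivity: 2ξ₁ / (1ξ₂) = 3.32 → ξ₁ = 1.66 ξ₂.
Substitute: (1·1.66 + 1) ξ₂ = 246.3 → ξ₂ = 92.58 lbmol/h, ξ₁ = 153.7 lbmol/h.
Outlet amounts (n = n₀ + Σ ν·ξ):
  B: 481 − 1(153.7) − 1(92.58) = 234.7
  G: 1340 − 1(153.7) − 3(92.58) = 908.6
  D: 0 + 2(153.7) = 307.4
  E: 0 + 1(92.58) = 92.58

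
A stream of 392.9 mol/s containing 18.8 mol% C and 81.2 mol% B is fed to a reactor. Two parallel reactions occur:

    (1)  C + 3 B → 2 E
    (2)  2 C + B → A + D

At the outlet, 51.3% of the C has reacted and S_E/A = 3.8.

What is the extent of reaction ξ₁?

ξ₁ = 18.5 mol/s

Conversion of C: C consumed = 0.513 × 73.87 = 37.89 mol/s = 1ξ₁ + 2ξ₂.
Selectivity: 2ξ₁ / (1ξ₂) = 3.8 → ξ₁ = 1.9 ξ₂.
Substitute: (1·1.9 + 2) ξ₂ = 37.89 → ξ₂ = 9.716 mol/s, ξ₁ = 18.46 mol/s.
Outlet amounts (n = n₀ + Σ ν·ξ):
  C: 73.87 − 1(18.46) − 2(9.716) = 35.97
  B: 319 − 3(18.46) − 1(9.716) = 253.9
  E: 0 + 2(18.46) = 36.92
  A: 0 + 1(9.716) = 9.716
  D: 0 + 1(9.716) = 9.716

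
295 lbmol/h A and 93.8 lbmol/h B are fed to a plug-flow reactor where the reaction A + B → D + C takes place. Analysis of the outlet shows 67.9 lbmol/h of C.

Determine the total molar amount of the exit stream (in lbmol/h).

389 lbmol/h

For C: n = n₀ + 1ξ → 67.9 = 0 + 1ξ, giving ξ = 67.9 lbmol/h.
Outlet amounts (n = n₀ + ν ξ):
  A: 295 − 1(67.9) = 227.1
  B: 93.8 − 1(67.9) = 25.9
  D: 0 + 1(67.9) = 67.9
  C: 0 + 1(67.9) = 67.9
Total out = 227.1 + 25.9 + 67.9 + 67.9 = 388.8 lbmol/h.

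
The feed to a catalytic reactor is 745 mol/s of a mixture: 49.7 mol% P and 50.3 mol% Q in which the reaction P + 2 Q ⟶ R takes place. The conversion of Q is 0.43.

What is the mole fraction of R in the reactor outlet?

Q reacted = 0.43 × 374.7 = 161.1 mol/s; ν_Q = −2, so ξ = 161.1/2 = 80.57 mol/s.
Outlet amounts (n = n₀ + ν ξ):
  P: 370.3 − 1(80.57) = 289.7
  Q: 374.7 − 2(80.57) = 213.6
  R: 0 + 1(80.57) = 80.57
Total out = 583.9 mol/s; y_R = 80.57 / 583.9 = 0.138.

0.138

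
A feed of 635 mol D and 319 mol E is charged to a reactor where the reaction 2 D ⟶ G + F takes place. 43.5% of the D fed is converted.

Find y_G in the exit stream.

D reacted = 0.435 × 635 = 276.2 mol; ν_D = −2, so ξ = 276.2/2 = 138.1 mol.
Outlet amounts (n = n₀ + ν ξ):
  D: 635 − 2(138.1) = 358.8
  G: 0 + 1(138.1) = 138.1
  F: 0 + 1(138.1) = 138.1
  E: 319 (inert)
Total out = 954 mol; y_G = 138.1 / 954 = 0.1448.

0.145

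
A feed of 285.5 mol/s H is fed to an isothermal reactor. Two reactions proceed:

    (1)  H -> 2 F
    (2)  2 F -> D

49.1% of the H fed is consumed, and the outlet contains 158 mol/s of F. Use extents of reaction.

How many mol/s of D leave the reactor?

Conversion of H: H consumed = 1ξ₁ = 0.491 × 285.5 → ξ₁ = 140.2 mol/s.
F balance: n_F = 0 + 2ξ₁ − 2ξ₂ = 158 → ξ₂ = (2·140.2 − 158)/2 = 61.18 mol/s.
Outlet amounts (n = n₀ + Σ ν·ξ):
  H: 285.5 − 1(140.2) = 145.3
  F: 0 + 2(140.2) − 2(61.18) = 158
  D: 0 + 1(61.18) = 61.18

61.2 mol/s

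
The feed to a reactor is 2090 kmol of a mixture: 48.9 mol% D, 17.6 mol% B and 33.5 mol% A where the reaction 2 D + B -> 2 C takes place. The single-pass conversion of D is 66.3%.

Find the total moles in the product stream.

D reacted = 0.663 × 1022 = 677.6 kmol; ν_D = −2, so ξ = 677.6/2 = 338.8 kmol.
Outlet amounts (n = n₀ + ν ξ):
  D: 1022 − 2(338.8) = 344.4
  B: 367.8 − 1(338.8) = 29.04
  C: 0 + 2(338.8) = 677.6
  A: 700.1 (inert)
Total out = 344.4 + 29.04 + 677.6 + 700.1 = 1751 kmol.

1750 kmol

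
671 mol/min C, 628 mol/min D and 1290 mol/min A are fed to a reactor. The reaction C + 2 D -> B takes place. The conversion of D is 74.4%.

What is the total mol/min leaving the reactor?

2120 mol/min

D reacted = 0.744 × 628 = 467.2 mol/min; ν_D = −2, so ξ = 467.2/2 = 233.6 mol/min.
Outlet amounts (n = n₀ + ν ξ):
  C: 671 − 1(233.6) = 437.4
  D: 628 − 2(233.6) = 160.8
  B: 0 + 1(233.6) = 233.6
  A: 1290 (inert)
Total out = 437.4 + 160.8 + 233.6 + 1290 = 2122 mol/min.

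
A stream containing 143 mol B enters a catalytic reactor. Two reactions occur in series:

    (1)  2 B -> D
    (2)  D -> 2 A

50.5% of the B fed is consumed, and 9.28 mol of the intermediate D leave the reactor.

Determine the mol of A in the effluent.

53.7 mol

Conversion of B: B consumed = 2ξ₁ = 0.505 × 143 → ξ₁ = 36.11 mol.
D balance: n_D = 0 + 1ξ₁ − 1ξ₂ = 9.28 → ξ₂ = (1·36.11 − 9.28)/1 = 26.83 mol.
Outlet amounts (n = n₀ + Σ ν·ξ):
  B: 143 − 2(36.11) = 70.78
  D: 0 + 1(36.11) − 1(26.83) = 9.28
  A: 0 + 2(26.83) = 53.66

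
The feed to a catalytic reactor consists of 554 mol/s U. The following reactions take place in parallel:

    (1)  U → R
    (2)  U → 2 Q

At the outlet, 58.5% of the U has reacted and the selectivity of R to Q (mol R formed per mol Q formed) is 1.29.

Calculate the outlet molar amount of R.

234 mol/s

Conversion of U: U consumed = 0.585 × 554 = 324.1 mol/s = 1ξ₁ + 1ξ₂.
Selectivity: 1ξ₁ / (2ξ₂) = 1.29 → ξ₁ = 2.58 ξ₂.
Substitute: (1·2.58 + 1) ξ₂ = 324.1 → ξ₂ = 90.53 mol/s, ξ₁ = 233.6 mol/s.
Outlet amounts (n = n₀ + Σ ν·ξ):
  U: 554 − 1(233.6) − 1(90.53) = 229.9
  R: 0 + 1(233.6) = 233.6
  Q: 0 + 2(90.53) = 181.1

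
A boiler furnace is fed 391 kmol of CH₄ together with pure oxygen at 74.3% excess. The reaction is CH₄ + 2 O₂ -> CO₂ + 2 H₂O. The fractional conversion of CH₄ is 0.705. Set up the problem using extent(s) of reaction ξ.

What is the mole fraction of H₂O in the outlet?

Stoichiometric O₂ = 2 × 391 = 782 kmol; O₂ fed = 782 × 1.743 = 1363 kmol.
Fuel reacted = 0.705 × 391 → ξ = 275.7 kmol.
Outlet (n = n₀ + ν ξ):
  CH₄: 391 − 1(275.7) = 115.3
  O₂: 1363 − 2(275.7) = 811.7
  CO₂: 0 + 1(275.7) = 275.7
  H₂O: 0 + 2(275.7) = 551.3
Total out = 1754 kmol; y_H₂O = 551.3 / 1754 = 0.3143.

0.314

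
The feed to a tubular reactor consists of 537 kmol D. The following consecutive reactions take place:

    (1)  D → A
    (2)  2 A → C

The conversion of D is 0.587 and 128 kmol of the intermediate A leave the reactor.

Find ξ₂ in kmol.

ξ₂ = 93.6 kmol

Conversion of D: D consumed = 1ξ₁ = 0.587 × 537 → ξ₁ = 315.2 kmol.
A balance: n_A = 0 + 1ξ₁ − 2ξ₂ = 128 → ξ₂ = (1·315.2 − 128)/2 = 93.61 kmol.
Outlet amounts (n = n₀ + Σ ν·ξ):
  D: 537 − 1(315.2) = 221.8
  A: 0 + 1(315.2) − 2(93.61) = 128
  C: 0 + 1(93.61) = 93.61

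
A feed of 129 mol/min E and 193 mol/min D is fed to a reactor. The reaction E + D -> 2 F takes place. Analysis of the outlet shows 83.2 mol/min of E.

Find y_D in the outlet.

0.457

For E: n = n₀ − 1ξ → 83.2 = 129 − 1ξ, giving ξ = 45.8 mol/min.
Outlet amounts (n = n₀ + ν ξ):
  E: 129 − 1(45.8) = 83.2
  D: 193 − 1(45.8) = 147.2
  F: 0 + 2(45.8) = 91.6
Total out = 322 mol/min; y_D = 147.2 / 322 = 0.4571.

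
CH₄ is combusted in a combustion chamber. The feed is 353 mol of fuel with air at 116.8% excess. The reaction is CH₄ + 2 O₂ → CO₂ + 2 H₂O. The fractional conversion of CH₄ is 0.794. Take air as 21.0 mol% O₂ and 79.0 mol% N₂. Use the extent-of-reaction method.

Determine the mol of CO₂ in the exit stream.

280 mol

Stoichiometric O₂ = 2 × 353 = 706 mol; O₂ fed = 706 × 2.168 = 1531 mol.
N₂ fed = 1531 × 79/21 = 5758 mol.
Fuel reacted = 0.794 × 353 → ξ = 280.3 mol.
Outlet (n = n₀ + ν ξ):
  CH₄: 353 − 1(280.3) = 72.72
  O₂: 1531 − 2(280.3) = 970
  N₂: 5758 (inert)
  CO₂: 0 + 1(280.3) = 280.3
  H₂O: 0 + 2(280.3) = 560.6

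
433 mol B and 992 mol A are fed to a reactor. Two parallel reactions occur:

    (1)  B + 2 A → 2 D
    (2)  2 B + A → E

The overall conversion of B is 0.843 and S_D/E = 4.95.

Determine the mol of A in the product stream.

Conversion of B: B consumed = 0.843 × 433 = 365 mol = 1ξ₁ + 2ξ₂.
Selectivity: 2ξ₁ / (1ξ₂) = 4.95 → ξ₁ = 2.475 ξ₂.
Substitute: (1·2.475 + 2) ξ₂ = 365 → ξ₂ = 81.57 mol, ξ₁ = 201.9 mol.
Outlet amounts (n = n₀ + Σ ν·ξ):
  B: 433 − 1(201.9) − 2(81.57) = 67.98
  A: 992 − 2(201.9) − 1(81.57) = 506.7
  D: 0 + 2(201.9) = 403.8
  E: 0 + 1(81.57) = 81.57

507 mol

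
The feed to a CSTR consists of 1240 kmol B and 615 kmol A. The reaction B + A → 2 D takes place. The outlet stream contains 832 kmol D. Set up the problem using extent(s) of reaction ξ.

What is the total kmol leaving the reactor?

1860 kmol

For D: n = n₀ + 2ξ → 832 = 0 + 2ξ, giving ξ = 416 kmol.
Outlet amounts (n = n₀ + ν ξ):
  B: 1240 − 1(416) = 824
  A: 615 − 1(416) = 199
  D: 0 + 2(416) = 832
Total out = 824 + 199 + 832 = 1855 kmol.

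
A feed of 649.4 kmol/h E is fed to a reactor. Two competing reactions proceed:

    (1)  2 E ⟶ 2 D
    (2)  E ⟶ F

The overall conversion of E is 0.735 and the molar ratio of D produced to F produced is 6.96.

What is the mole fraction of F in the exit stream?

Conversion of E: E consumed = 0.735 × 649.4 = 477.3 kmol/h = 2ξ₁ + 1ξ₂.
Selectivity: 2ξ₁ / (1ξ₂) = 6.96 → ξ₁ = 3.48 ξ₂.
Substitute: (2·3.48 + 1) ξ₂ = 477.3 → ξ₂ = 59.96 kmol/h, ξ₁ = 208.7 kmol/h.
Outlet amounts (n = n₀ + Σ ν·ξ):
  E: 649.4 − 2(208.7) − 1(59.96) = 172.1
  D: 0 + 2(208.7) = 417.3
  F: 0 + 1(59.96) = 59.96
Total out = 649.4 kmol/h; y_F = 59.96 / 649.4 = 0.09234.

0.0923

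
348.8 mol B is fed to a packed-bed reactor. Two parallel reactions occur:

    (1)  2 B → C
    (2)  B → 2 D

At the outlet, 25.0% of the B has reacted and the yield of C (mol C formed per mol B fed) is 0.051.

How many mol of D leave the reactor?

Yield of C: 1ξ₁ / 348.8 = 0.051 → ξ₁ = 17.79 mol.
Conversion of B: 2ξ₁ + 1ξ₂ = 0.25 × 348.8 = 87.2 → ξ₂ = 51.62 mol.
Outlet amounts (n = n₀ + Σ ν·ξ):
  B: 348.8 − 2(17.79) − 1(51.62) = 261.6
  C: 0 + 1(17.79) = 17.79
  D: 0 + 2(51.62) = 103.2

103 mol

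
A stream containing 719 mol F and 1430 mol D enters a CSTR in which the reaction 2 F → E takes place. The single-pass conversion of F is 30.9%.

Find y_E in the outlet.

F reacted = 0.309 × 719 = 222.2 mol; ν_F = −2, so ξ = 222.2/2 = 111.1 mol.
Outlet amounts (n = n₀ + ν ξ):
  F: 719 − 2(111.1) = 496.8
  E: 0 + 1(111.1) = 111.1
  D: 1430 (inert)
Total out = 2038 mol; y_E = 111.1 / 2038 = 0.05451.

0.0545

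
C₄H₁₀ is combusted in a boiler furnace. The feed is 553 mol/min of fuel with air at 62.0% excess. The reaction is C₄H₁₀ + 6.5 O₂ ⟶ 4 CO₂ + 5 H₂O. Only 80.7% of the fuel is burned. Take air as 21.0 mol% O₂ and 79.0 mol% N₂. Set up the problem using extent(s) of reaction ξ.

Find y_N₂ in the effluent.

Stoichiometric O₂ = 6.5 × 553 = 3594 mol/min; O₂ fed = 3594 × 1.620 = 5823 mol/min.
N₂ fed = 5823 × 79/21 = 21910 mol/min.
Fuel reacted = 0.807 × 553 → ξ = 446.3 mol/min.
Outlet (n = n₀ + ν ξ):
  C₄H₁₀: 553 − 1(446.3) = 106.7
  O₂: 5823 − 6.5(446.3) = 2922
  N₂: 21910 (inert)
  CO₂: 0 + 4(446.3) = 1785
  H₂O: 0 + 5(446.3) = 2231
Total out = 28950 mol/min; y_N₂ = 21910 / 28950 = 0.7566.

0.757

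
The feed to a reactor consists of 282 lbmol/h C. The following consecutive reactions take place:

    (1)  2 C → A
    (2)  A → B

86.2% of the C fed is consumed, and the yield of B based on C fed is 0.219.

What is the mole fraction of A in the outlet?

0.373

Conversion of C: C consumed = 2ξ₁ = 0.862 × 282 → ξ₁ = 121.5 lbmol/h.
Yield of B: 1ξ₂ / 282 = 0.219 → ξ₂ = 61.76 lbmol/h.
Outlet amounts (n = n₀ + Σ ν·ξ):
  C: 282 − 2(121.5) = 38.92
  A: 0 + 1(121.5) − 1(61.76) = 59.78
  B: 0 + 1(61.76) = 61.76
Total out = 160.5 lbmol/h; y_A = 59.78 / 160.5 = 0.3726.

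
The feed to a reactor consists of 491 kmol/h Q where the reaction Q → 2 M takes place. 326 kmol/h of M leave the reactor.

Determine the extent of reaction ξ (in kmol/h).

For M: n = n₀ + 2ξ → 326 = 0 + 2ξ, giving ξ = 163 kmol/h.
Outlet amounts (n = n₀ + ν ξ):
  Q: 491 − 1(163) = 328
  M: 0 + 2(163) = 326

ξ = 163 kmol/h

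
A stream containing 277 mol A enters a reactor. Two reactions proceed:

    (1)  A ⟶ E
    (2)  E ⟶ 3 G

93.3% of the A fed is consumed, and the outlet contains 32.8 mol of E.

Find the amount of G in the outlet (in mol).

677 mol

Conversion of A: A consumed = 1ξ₁ = 0.933 × 277 → ξ₁ = 258.4 mol.
E balance: n_E = 0 + 1ξ₁ − 1ξ₂ = 32.8 → ξ₂ = (1·258.4 − 32.8)/1 = 225.6 mol.
Outlet amounts (n = n₀ + Σ ν·ξ):
  A: 277 − 1(258.4) = 18.56
  E: 0 + 1(258.4) − 1(225.6) = 32.8
  G: 0 + 3(225.6) = 676.9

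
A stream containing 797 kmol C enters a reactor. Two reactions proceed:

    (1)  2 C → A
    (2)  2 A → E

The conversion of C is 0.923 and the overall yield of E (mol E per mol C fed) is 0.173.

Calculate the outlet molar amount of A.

Conversion of C: C consumed = 2ξ₁ = 0.923 × 797 → ξ₁ = 367.8 kmol.
Yield of E: 1ξ₂ / 797 = 0.173 → ξ₂ = 137.9 kmol.
Outlet amounts (n = n₀ + Σ ν·ξ):
  C: 797 − 2(367.8) = 61.37
  A: 0 + 1(367.8) − 2(137.9) = 92.05
  E: 0 + 1(137.9) = 137.9

92.1 kmol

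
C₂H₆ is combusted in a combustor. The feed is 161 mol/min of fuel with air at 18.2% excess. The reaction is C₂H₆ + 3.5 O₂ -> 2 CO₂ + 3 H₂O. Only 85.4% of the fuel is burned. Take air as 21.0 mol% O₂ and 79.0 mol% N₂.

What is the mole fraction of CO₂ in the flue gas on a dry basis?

Stoichiometric O₂ = 3.5 × 161 = 563.5 mol/min; O₂ fed = 563.5 × 1.182 = 666.1 mol/min.
N₂ fed = 666.1 × 79/21 = 2506 mol/min.
Fuel reacted = 0.854 × 161 → ξ = 137.5 mol/min.
Outlet (n = n₀ + ν ξ):
  C₂H₆: 161 − 1(137.5) = 23.51
  O₂: 666.1 − 3.5(137.5) = 184.8
  N₂: 2506 (inert)
  CO₂: 0 + 2(137.5) = 275
  H₂O: 0 + 3(137.5) = 412.5
Dry total = 2989 mol/min; y_CO₂ (dry) = 275 / 2989 = 0.092.

0.092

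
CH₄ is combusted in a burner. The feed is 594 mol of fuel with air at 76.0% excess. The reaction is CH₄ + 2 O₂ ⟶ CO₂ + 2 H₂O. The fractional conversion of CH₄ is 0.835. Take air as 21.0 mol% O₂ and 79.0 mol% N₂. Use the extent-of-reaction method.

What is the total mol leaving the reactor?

Stoichiometric O₂ = 2 × 594 = 1188 mol; O₂ fed = 1188 × 1.760 = 2091 mol.
N₂ fed = 2091 × 79/21 = 7866 mol.
Fuel reacted = 0.835 × 594 → ξ = 496 mol.
Outlet (n = n₀ + ν ξ):
  CH₄: 594 − 1(496) = 98.01
  O₂: 2091 − 2(496) = 1099
  N₂: 7866 (inert)
  CO₂: 0 + 1(496) = 496
  H₂O: 0 + 2(496) = 992
Total out = 98.01 + 1099 + 7866 + 496 + 992 = 10550 mol.

10600 mol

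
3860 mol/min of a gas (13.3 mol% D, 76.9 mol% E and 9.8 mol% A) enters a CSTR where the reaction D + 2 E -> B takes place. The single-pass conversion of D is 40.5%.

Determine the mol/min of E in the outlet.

D reacted = 0.405 × 513.4 = 207.9 mol/min; ν_D = −1, so ξ = 207.9/1 = 207.9 mol/min.
Outlet amounts (n = n₀ + ν ξ):
  D: 513.4 − 1(207.9) = 305.5
  E: 2968 − 2(207.9) = 2553
  B: 0 + 1(207.9) = 207.9
  A: 378.3 (inert)

2550 mol/min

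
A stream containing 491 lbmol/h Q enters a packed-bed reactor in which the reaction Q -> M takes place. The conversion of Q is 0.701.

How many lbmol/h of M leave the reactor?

Q reacted = 0.701 × 491 = 344.2 lbmol/h; ν_Q = −1, so ξ = 344.2/1 = 344.2 lbmol/h.
Outlet amounts (n = n₀ + ν ξ):
  Q: 491 − 1(344.2) = 146.8
  M: 0 + 1(344.2) = 344.2

344 lbmol/h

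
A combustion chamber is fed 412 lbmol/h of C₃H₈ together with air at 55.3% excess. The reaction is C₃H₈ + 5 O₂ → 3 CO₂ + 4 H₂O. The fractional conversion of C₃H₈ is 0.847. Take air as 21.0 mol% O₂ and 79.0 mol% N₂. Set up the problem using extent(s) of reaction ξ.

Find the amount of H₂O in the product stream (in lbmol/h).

1400 lbmol/h

Stoichiometric O₂ = 5 × 412 = 2060 lbmol/h; O₂ fed = 2060 × 1.553 = 3199 lbmol/h.
N₂ fed = 3199 × 79/21 = 12040 lbmol/h.
Fuel reacted = 0.847 × 412 → ξ = 349 lbmol/h.
Outlet (n = n₀ + ν ξ):
  C₃H₈: 412 − 1(349) = 63.04
  O₂: 3199 − 5(349) = 1454
  N₂: 12040 (inert)
  CO₂: 0 + 3(349) = 1047
  H₂O: 0 + 4(349) = 1396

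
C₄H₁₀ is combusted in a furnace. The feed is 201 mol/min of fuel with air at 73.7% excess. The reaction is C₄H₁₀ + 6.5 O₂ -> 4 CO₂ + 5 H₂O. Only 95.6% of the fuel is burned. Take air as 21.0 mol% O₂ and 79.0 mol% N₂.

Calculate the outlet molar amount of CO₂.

769 mol/min

Stoichiometric O₂ = 6.5 × 201 = 1306 mol/min; O₂ fed = 1306 × 1.737 = 2269 mol/min.
N₂ fed = 2269 × 79/21 = 8537 mol/min.
Fuel reacted = 0.956 × 201 → ξ = 192.2 mol/min.
Outlet (n = n₀ + ν ξ):
  C₄H₁₀: 201 − 1(192.2) = 8.844
  O₂: 2269 − 6.5(192.2) = 1020
  N₂: 8537 (inert)
  CO₂: 0 + 4(192.2) = 768.6
  H₂O: 0 + 5(192.2) = 960.8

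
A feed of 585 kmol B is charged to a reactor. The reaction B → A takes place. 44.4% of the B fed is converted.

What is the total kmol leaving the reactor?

B reacted = 0.444 × 585 = 259.7 kmol; ν_B = −1, so ξ = 259.7/1 = 259.7 kmol.
Outlet amounts (n = n₀ + ν ξ):
  B: 585 − 1(259.7) = 325.3
  A: 0 + 1(259.7) = 259.7
Total out = 325.3 + 259.7 = 585 kmol.

585 kmol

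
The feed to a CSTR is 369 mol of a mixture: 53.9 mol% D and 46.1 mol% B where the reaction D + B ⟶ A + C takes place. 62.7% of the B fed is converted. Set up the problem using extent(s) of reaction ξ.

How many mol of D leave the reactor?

B reacted = 0.627 × 170.1 = 106.7 mol; ν_B = −1, so ξ = 106.7/1 = 106.7 mol.
Outlet amounts (n = n₀ + ν ξ):
  D: 198.9 − 1(106.7) = 92.23
  B: 170.1 − 1(106.7) = 63.45
  A: 0 + 1(106.7) = 106.7
  C: 0 + 1(106.7) = 106.7

92.2 mol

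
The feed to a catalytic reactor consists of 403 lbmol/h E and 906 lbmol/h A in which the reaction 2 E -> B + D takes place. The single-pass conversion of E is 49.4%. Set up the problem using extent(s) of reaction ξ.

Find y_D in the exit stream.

E reacted = 0.494 × 403 = 199.1 lbmol/h; ν_E = −2, so ξ = 199.1/2 = 99.54 lbmol/h.
Outlet amounts (n = n₀ + ν ξ):
  E: 403 − 2(99.54) = 203.9
  B: 0 + 1(99.54) = 99.54
  D: 0 + 1(99.54) = 99.54
  A: 906 (inert)
Total out = 1309 lbmol/h; y_D = 99.54 / 1309 = 0.07604.

0.076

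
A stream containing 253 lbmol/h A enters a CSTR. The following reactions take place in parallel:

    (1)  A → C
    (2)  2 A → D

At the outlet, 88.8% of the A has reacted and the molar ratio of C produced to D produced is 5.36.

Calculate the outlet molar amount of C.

Conversion of A: A consumed = 0.888 × 253 = 224.7 lbmol/h = 1ξ₁ + 2ξ₂.
Selectivity: 1ξ₁ / (1ξ₂) = 5.36 → ξ₁ = 5.36 ξ₂.
Substitute: (1·5.36 + 2) ξ₂ = 224.7 → ξ₂ = 30.53 lbmol/h, ξ₁ = 163.6 lbmol/h.
Outlet amounts (n = n₀ + Σ ν·ξ):
  A: 253 − 1(163.6) − 2(30.53) = 28.34
  C: 0 + 1(163.6) = 163.6
  D: 0 + 1(30.53) = 30.53

164 lbmol/h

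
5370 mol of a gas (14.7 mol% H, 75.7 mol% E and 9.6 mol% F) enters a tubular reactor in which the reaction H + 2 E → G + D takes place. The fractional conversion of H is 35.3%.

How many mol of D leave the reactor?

279 mol

H reacted = 0.353 × 789.4 = 278.7 mol; ν_H = −1, so ξ = 278.7/1 = 278.7 mol.
Outlet amounts (n = n₀ + ν ξ):
  H: 789.4 − 1(278.7) = 510.7
  E: 4065 − 2(278.7) = 3508
  G: 0 + 1(278.7) = 278.7
  D: 0 + 1(278.7) = 278.7
  F: 515.5 (inert)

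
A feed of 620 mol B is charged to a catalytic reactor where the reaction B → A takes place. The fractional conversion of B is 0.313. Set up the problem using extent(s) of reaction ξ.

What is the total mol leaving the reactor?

620 mol

B reacted = 0.313 × 620 = 194.1 mol; ν_B = −1, so ξ = 194.1/1 = 194.1 mol.
Outlet amounts (n = n₀ + ν ξ):
  B: 620 − 1(194.1) = 425.9
  A: 0 + 1(194.1) = 194.1
Total out = 425.9 + 194.1 = 620 mol.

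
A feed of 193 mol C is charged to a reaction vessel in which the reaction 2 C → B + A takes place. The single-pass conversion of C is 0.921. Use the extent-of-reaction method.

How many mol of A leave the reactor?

C reacted = 0.921 × 193 = 177.8 mol; ν_C = −2, so ξ = 177.8/2 = 88.88 mol.
Outlet amounts (n = n₀ + ν ξ):
  C: 193 − 2(88.88) = 15.25
  B: 0 + 1(88.88) = 88.88
  A: 0 + 1(88.88) = 88.88

88.9 mol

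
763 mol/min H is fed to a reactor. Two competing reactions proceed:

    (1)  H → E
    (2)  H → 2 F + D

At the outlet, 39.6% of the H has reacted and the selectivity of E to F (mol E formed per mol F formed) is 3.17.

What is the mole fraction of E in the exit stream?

Conversion of H: H consumed = 0.396 × 763 = 302.1 mol/min = 1ξ₁ + 1ξ₂.
Selectivity: 1ξ₁ / (2ξ₂) = 3.17 → ξ₁ = 6.34 ξ₂.
Substitute: (1·6.34 + 1) ξ₂ = 302.1 → ξ₂ = 41.16 mol/min, ξ₁ = 261 mol/min.
Outlet amounts (n = n₀ + Σ ν·ξ):
  H: 763 − 1(261) − 1(41.16) = 460.9
  E: 0 + 1(261) = 261
  F: 0 + 2(41.16) = 82.33
  D: 0 + 1(41.16) = 41.16
Total out = 845.3 mol/min; y_E = 261 / 845.3 = 0.3087.

0.309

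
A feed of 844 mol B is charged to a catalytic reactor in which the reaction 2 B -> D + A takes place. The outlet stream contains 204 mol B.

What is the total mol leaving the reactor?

844 mol

For B: n = n₀ − 2ξ → 204 = 844 − 2ξ, giving ξ = 320 mol.
Outlet amounts (n = n₀ + ν ξ):
  B: 844 − 2(320) = 204
  D: 0 + 1(320) = 320
  A: 0 + 1(320) = 320
Total out = 204 + 320 + 320 = 844 mol.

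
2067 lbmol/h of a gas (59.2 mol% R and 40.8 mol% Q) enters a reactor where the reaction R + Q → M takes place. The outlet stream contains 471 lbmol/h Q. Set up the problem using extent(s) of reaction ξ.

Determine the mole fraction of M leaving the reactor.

For Q: n = n₀ − 1ξ → 471 = 843.3 − 1ξ, giving ξ = 372.3 lbmol/h.
Outlet amounts (n = n₀ + ν ξ):
  R: 1224 − 1(372.3) = 851.3
  Q: 843.3 − 1(372.3) = 471
  M: 0 + 1(372.3) = 372.3
Total out = 1695 lbmol/h; y_M = 372.3 / 1695 = 0.2197.

0.22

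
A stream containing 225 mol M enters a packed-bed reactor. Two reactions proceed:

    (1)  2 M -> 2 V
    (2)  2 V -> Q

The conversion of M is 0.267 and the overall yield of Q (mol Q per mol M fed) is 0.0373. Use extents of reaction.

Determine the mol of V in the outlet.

43.3 mol

Conversion of M: M consumed = 2ξ₁ = 0.267 × 225 → ξ₁ = 30.04 mol.
Yield of Q: 1ξ₂ / 225 = 0.0373 → ξ₂ = 8.393 mol.
Outlet amounts (n = n₀ + Σ ν·ξ):
  M: 225 − 2(30.04) = 164.9
  V: 0 + 2(30.04) − 2(8.393) = 43.29
  Q: 0 + 1(8.393) = 8.393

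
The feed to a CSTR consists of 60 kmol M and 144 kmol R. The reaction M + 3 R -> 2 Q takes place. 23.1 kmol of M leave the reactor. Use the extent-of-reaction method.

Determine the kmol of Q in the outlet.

73.8 kmol

For M: n = n₀ − 1ξ → 23.1 = 60 − 1ξ, giving ξ = 36.9 kmol.
Outlet amounts (n = n₀ + ν ξ):
  M: 60 − 1(36.9) = 23.1
  R: 144 − 3(36.9) = 33.3
  Q: 0 + 2(36.9) = 73.8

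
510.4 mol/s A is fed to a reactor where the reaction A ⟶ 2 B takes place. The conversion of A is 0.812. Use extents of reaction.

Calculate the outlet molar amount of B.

A reacted = 0.812 × 510.4 = 414.4 mol/s; ν_A = −1, so ξ = 414.4/1 = 414.4 mol/s.
Outlet amounts (n = n₀ + ν ξ):
  A: 510.4 − 1(414.4) = 95.96
  B: 0 + 2(414.4) = 828.9

829 mol/s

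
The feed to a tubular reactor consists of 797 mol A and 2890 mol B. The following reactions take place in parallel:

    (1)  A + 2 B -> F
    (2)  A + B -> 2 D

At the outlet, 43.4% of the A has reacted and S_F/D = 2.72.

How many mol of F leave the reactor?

292 mol

Conversion of A: A consumed = 0.434 × 797 = 345.9 mol = 1ξ₁ + 1ξ₂.
Selectivity: 1ξ₁ / (2ξ₂) = 2.72 → ξ₁ = 5.44 ξ₂.
Substitute: (1·5.44 + 1) ξ₂ = 345.9 → ξ₂ = 53.71 mol, ξ₁ = 292.2 mol.
Outlet amounts (n = n₀ + Σ ν·ξ):
  A: 797 − 1(292.2) − 1(53.71) = 451.1
  B: 2890 − 2(292.2) − 1(53.71) = 2252
  F: 0 + 1(292.2) = 292.2
  D: 0 + 2(53.71) = 107.4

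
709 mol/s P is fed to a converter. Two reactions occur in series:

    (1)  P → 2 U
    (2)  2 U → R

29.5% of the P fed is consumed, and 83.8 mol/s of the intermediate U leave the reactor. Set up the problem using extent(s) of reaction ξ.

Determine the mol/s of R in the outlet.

Conversion of P: P consumed = 1ξ₁ = 0.295 × 709 → ξ₁ = 209.2 mol/s.
U balance: n_U = 0 + 2ξ₁ − 2ξ₂ = 83.8 → ξ₂ = (2·209.2 − 83.8)/2 = 167.3 mol/s.
Outlet amounts (n = n₀ + Σ ν·ξ):
  P: 709 − 1(209.2) = 499.8
  U: 0 + 2(209.2) − 2(167.3) = 83.8
  R: 0 + 1(167.3) = 167.3

167 mol/s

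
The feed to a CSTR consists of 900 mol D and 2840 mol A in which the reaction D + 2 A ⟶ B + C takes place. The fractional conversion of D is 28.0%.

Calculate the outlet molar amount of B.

D reacted = 0.28 × 900 = 252 mol; ν_D = −1, so ξ = 252/1 = 252 mol.
Outlet amounts (n = n₀ + ν ξ):
  D: 900 − 1(252) = 648
  A: 2840 − 2(252) = 2336
  B: 0 + 1(252) = 252
  C: 0 + 1(252) = 252

252 mol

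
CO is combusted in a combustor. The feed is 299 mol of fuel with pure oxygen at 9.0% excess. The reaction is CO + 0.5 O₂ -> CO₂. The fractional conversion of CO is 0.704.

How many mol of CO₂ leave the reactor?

210 mol

Stoichiometric O₂ = 0.5 × 299 = 149.5 mol; O₂ fed = 149.5 × 1.090 = 163 mol.
Fuel reacted = 0.704 × 299 → ξ = 210.5 mol.
Outlet (n = n₀ + ν ξ):
  CO: 299 − 1(210.5) = 88.5
  O₂: 163 − 0.5(210.5) = 57.71
  CO₂: 0 + 1(210.5) = 210.5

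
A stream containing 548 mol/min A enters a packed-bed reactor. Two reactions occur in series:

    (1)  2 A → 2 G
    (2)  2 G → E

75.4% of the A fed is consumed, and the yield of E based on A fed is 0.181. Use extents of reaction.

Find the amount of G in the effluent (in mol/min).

215 mol/min

Conversion of A: A consumed = 2ξ₁ = 0.754 × 548 → ξ₁ = 206.6 mol/min.
Yield of E: 1ξ₂ / 548 = 0.181 → ξ₂ = 99.19 mol/min.
Outlet amounts (n = n₀ + Σ ν·ξ):
  A: 548 − 2(206.6) = 134.8
  G: 0 + 2(206.6) − 2(99.19) = 214.8
  E: 0 + 1(99.19) = 99.19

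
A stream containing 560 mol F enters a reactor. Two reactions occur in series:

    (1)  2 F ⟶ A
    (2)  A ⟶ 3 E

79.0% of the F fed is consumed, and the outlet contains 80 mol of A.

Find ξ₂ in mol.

ξ₂ = 141 mol

Conversion of F: F consumed = 2ξ₁ = 0.79 × 560 → ξ₁ = 221.2 mol.
A balance: n_A = 0 + 1ξ₁ − 1ξ₂ = 80 → ξ₂ = (1·221.2 − 80)/1 = 141.2 mol.
Outlet amounts (n = n₀ + Σ ν·ξ):
  F: 560 − 2(221.2) = 117.6
  A: 0 + 1(221.2) − 1(141.2) = 80
  E: 0 + 3(141.2) = 423.6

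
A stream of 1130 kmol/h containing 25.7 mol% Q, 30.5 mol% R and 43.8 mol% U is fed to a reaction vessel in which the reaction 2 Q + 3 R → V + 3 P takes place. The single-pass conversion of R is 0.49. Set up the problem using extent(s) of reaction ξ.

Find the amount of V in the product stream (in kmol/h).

R reacted = 0.49 × 344.6 = 168.9 kmol/h; ν_R = −3, so ξ = 168.9/3 = 56.29 kmol/h.
Outlet amounts (n = n₀ + ν ξ):
  Q: 290.4 − 2(56.29) = 177.8
  R: 344.6 − 3(56.29) = 175.8
  V: 0 + 1(56.29) = 56.29
  P: 0 + 3(56.29) = 168.9
  U: 494.9 (inert)

56.3 kmol/h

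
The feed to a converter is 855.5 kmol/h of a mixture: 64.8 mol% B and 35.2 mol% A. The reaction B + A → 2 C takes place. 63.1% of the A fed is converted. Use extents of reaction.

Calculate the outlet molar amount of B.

364 kmol/h

A reacted = 0.631 × 301.1 = 190 kmol/h; ν_A = −1, so ξ = 190/1 = 190 kmol/h.
Outlet amounts (n = n₀ + ν ξ):
  B: 554.4 − 1(190) = 364.3
  A: 301.1 − 1(190) = 111.1
  C: 0 + 2(190) = 380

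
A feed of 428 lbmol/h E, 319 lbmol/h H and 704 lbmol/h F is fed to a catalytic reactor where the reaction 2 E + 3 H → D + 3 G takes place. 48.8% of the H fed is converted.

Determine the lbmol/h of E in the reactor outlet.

H reacted = 0.488 × 319 = 155.7 lbmol/h; ν_H = −3, so ξ = 155.7/3 = 51.89 lbmol/h.
Outlet amounts (n = n₀ + ν ξ):
  E: 428 − 2(51.89) = 324.2
  H: 319 − 3(51.89) = 163.3
  D: 0 + 1(51.89) = 51.89
  G: 0 + 3(51.89) = 155.7
  F: 704 (inert)

324 lbmol/h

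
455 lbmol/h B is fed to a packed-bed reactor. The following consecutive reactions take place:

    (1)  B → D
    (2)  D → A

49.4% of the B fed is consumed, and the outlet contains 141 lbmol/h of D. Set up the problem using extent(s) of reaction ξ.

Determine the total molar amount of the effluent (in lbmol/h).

Conversion of B: B consumed = 1ξ₁ = 0.494 × 455 → ξ₁ = 224.8 lbmol/h.
D balance: n_D = 0 + 1ξ₁ − 1ξ₂ = 141 → ξ₂ = (1·224.8 − 141)/1 = 83.77 lbmol/h.
Outlet amounts (n = n₀ + Σ ν·ξ):
  B: 455 − 1(224.8) = 230.2
  D: 0 + 1(224.8) − 1(83.77) = 141
  A: 0 + 1(83.77) = 83.77
Total out = 230.2 + 141 + 83.77 = 455 lbmol/h.

455 lbmol/h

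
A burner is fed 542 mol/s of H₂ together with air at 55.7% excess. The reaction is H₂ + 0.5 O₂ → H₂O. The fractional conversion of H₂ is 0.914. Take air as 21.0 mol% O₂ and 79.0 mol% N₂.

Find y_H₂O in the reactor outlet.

Stoichiometric O₂ = 0.5 × 542 = 271 mol/s; O₂ fed = 271 × 1.557 = 421.9 mol/s.
N₂ fed = 421.9 × 79/21 = 1587 mol/s.
Fuel reacted = 0.914 × 542 → ξ = 495.4 mol/s.
Outlet (n = n₀ + ν ξ):
  H₂: 542 − 1(495.4) = 46.61
  O₂: 421.9 − 0.5(495.4) = 174.3
  N₂: 1587 (inert)
  H₂O: 0 + 1(495.4) = 495.4
Total out = 2304 mol/s; y_H₂O = 495.4 / 2304 = 0.2151.

0.215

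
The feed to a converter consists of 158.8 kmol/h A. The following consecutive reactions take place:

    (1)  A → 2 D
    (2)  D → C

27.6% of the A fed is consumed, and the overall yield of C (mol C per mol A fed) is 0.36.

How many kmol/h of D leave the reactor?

Conversion of A: A consumed = 1ξ₁ = 0.276 × 158.8 → ξ₁ = 43.83 kmol/h.
Yield of C: 1ξ₂ / 158.8 = 0.36 → ξ₂ = 57.17 kmol/h.
Outlet amounts (n = n₀ + Σ ν·ξ):
  A: 158.8 − 1(43.83) = 115
  D: 0 + 2(43.83) − 1(57.17) = 30.49
  C: 0 + 1(57.17) = 57.17

30.5 kmol/h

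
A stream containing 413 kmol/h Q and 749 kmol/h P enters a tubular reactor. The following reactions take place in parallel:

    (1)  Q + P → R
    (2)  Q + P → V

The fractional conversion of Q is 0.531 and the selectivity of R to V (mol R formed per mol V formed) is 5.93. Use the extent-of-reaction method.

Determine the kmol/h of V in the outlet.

31.6 kmol/h

Conversion of Q: Q consumed = 0.531 × 413 = 219.3 kmol/h = 1ξ₁ + 1ξ₂.
Selectivity: 1ξ₁ / (1ξ₂) = 5.93 → ξ₁ = 5.93 ξ₂.
Substitute: (1·5.93 + 1) ξ₂ = 219.3 → ξ₂ = 31.65 kmol/h, ξ₁ = 187.7 kmol/h.
Outlet amounts (n = n₀ + Σ ν·ξ):
  Q: 413 − 1(187.7) − 1(31.65) = 193.7
  P: 749 − 1(187.7) − 1(31.65) = 529.7
  R: 0 + 1(187.7) = 187.7
  V: 0 + 1(31.65) = 31.65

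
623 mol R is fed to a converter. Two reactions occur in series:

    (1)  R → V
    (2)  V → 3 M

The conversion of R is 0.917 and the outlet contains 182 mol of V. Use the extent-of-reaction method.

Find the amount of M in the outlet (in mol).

Conversion of R: R consumed = 1ξ₁ = 0.917 × 623 → ξ₁ = 571.3 mol.
V balance: n_V = 0 + 1ξ₁ − 1ξ₂ = 182 → ξ₂ = (1·571.3 − 182)/1 = 389.3 mol.
Outlet amounts (n = n₀ + Σ ν·ξ):
  R: 623 − 1(571.3) = 51.71
  V: 0 + 1(571.3) − 1(389.3) = 182
  M: 0 + 3(389.3) = 1168

1170 mol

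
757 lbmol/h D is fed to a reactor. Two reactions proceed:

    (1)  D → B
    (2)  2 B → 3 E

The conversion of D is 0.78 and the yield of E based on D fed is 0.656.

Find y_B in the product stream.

0.281

Conversion of D: D consumed = 1ξ₁ = 0.78 × 757 → ξ₁ = 590.5 lbmol/h.
Yield of E: 3ξ₂ / 757 = 0.656 → ξ₂ = 165.5 lbmol/h.
Outlet amounts (n = n₀ + Σ ν·ξ):
  D: 757 − 1(590.5) = 166.5
  B: 0 + 1(590.5) − 2(165.5) = 259.4
  E: 0 + 3(165.5) = 496.6
Total out = 922.5 lbmol/h; y_B = 259.4 / 922.5 = 0.2812.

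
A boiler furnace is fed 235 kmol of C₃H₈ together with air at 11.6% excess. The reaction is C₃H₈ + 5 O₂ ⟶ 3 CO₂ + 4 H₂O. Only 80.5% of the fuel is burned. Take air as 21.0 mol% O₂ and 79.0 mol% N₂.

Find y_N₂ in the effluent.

0.74

Stoichiometric O₂ = 5 × 235 = 1175 kmol; O₂ fed = 1175 × 1.116 = 1311 kmol.
N₂ fed = 1311 × 79/21 = 4933 kmol.
Fuel reacted = 0.805 × 235 → ξ = 189.2 kmol.
Outlet (n = n₀ + ν ξ):
  C₃H₈: 235 − 1(189.2) = 45.82
  O₂: 1311 − 5(189.2) = 365.4
  N₂: 4933 (inert)
  CO₂: 0 + 3(189.2) = 567.5
  H₂O: 0 + 4(189.2) = 756.7
Total out = 6668 kmol; y_N₂ = 4933 / 6668 = 0.7397.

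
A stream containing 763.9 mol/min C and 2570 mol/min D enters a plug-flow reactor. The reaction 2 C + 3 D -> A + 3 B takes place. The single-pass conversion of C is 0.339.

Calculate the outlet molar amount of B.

388 mol/min

C reacted = 0.339 × 763.9 = 259 mol/min; ν_C = −2, so ξ = 259/2 = 129.5 mol/min.
Outlet amounts (n = n₀ + ν ξ):
  C: 763.9 − 2(129.5) = 504.9
  D: 2570 − 3(129.5) = 2182
  A: 0 + 1(129.5) = 129.5
  B: 0 + 3(129.5) = 388.4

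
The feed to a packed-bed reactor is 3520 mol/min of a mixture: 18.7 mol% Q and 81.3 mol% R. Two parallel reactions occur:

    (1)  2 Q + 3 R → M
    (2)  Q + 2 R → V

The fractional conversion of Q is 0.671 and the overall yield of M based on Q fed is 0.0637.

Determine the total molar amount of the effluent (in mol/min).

2640 mol/min

Yield of M: 1ξ₁ / 658.2 = 0.0637 → ξ₁ = 41.93 mol/min.
Conversion of Q: 2ξ₁ + 1ξ₂ = 0.671 × 658.2 = 441.7 → ξ₂ = 357.8 mol/min.
Outlet amounts (n = n₀ + Σ ν·ξ):
  Q: 658.2 − 2(41.93) − 1(357.8) = 216.6
  R: 2862 − 3(41.93) − 2(357.8) = 2020
  M: 0 + 1(41.93) = 41.93
  V: 0 + 1(357.8) = 357.8
Total out = 216.6 + 2020 + 41.93 + 357.8 = 2637 mol/min.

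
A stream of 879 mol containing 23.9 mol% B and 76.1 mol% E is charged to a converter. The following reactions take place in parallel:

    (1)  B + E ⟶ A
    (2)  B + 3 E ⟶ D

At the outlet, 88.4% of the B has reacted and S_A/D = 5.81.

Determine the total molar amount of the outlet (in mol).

Conversion of B: B consumed = 0.884 × 210.1 = 185.7 mol = 1ξ₁ + 1ξ₂.
Selectivity: 1ξ₁ / (1ξ₂) = 5.81 → ξ₁ = 5.81 ξ₂.
Substitute: (1·5.81 + 1) ξ₂ = 185.7 → ξ₂ = 27.27 mol, ξ₁ = 158.4 mol.
Outlet amounts (n = n₀ + Σ ν·ξ):
  B: 210.1 − 1(158.4) − 1(27.27) = 24.37
  E: 668.9 − 1(158.4) − 3(27.27) = 428.7
  A: 0 + 1(158.4) = 158.4
  D: 0 + 1(27.27) = 27.27
Total out = 24.37 + 428.7 + 158.4 + 27.27 = 638.7 mol.

639 mol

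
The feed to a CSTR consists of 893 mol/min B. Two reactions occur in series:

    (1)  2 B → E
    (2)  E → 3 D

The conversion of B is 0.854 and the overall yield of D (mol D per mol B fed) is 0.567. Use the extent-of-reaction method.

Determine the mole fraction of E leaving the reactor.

0.25

Conversion of B: B consumed = 2ξ₁ = 0.854 × 893 → ξ₁ = 381.3 mol/min.
Yield of D: 3ξ₂ / 893 = 0.567 → ξ₂ = 168.8 mol/min.
Outlet amounts (n = n₀ + Σ ν·ξ):
  B: 893 − 2(381.3) = 130.4
  E: 0 + 1(381.3) − 1(168.8) = 212.5
  D: 0 + 3(168.8) = 506.3
Total out = 849.2 mol/min; y_E = 212.5 / 849.2 = 0.2503.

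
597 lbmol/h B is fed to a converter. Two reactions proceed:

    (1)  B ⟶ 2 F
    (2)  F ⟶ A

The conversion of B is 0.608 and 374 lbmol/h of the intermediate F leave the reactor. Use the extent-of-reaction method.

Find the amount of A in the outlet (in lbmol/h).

352 lbmol/h

Conversion of B: B consumed = 1ξ₁ = 0.608 × 597 → ξ₁ = 363 lbmol/h.
F balance: n_F = 0 + 2ξ₁ − 1ξ₂ = 374 → ξ₂ = (2·363 − 374)/1 = 352 lbmol/h.
Outlet amounts (n = n₀ + Σ ν·ξ):
  B: 597 − 1(363) = 234
  F: 0 + 2(363) − 1(352) = 374
  A: 0 + 1(352) = 352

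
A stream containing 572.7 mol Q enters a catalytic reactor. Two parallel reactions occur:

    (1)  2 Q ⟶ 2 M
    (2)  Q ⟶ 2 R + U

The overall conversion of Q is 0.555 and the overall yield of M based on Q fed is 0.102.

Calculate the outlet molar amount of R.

519 mol

Yield of M: 2ξ₁ / 572.7 = 0.102 → ξ₁ = 29.21 mol.
Conversion of Q: 2ξ₁ + 1ξ₂ = 0.555 × 572.7 = 317.8 → ξ₂ = 259.4 mol.
Outlet amounts (n = n₀ + Σ ν·ξ):
  Q: 572.7 − 2(29.21) − 1(259.4) = 254.9
  M: 0 + 2(29.21) = 58.42
  R: 0 + 2(259.4) = 518.9
  U: 0 + 1(259.4) = 259.4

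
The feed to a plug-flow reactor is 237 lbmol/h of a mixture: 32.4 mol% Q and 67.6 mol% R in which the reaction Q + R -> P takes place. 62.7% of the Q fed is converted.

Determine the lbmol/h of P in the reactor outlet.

48.1 lbmol/h

Q reacted = 0.627 × 76.79 = 48.15 lbmol/h; ν_Q = −1, so ξ = 48.15/1 = 48.15 lbmol/h.
Outlet amounts (n = n₀ + ν ξ):
  Q: 76.79 − 1(48.15) = 28.64
  R: 160.2 − 1(48.15) = 112.1
  P: 0 + 1(48.15) = 48.15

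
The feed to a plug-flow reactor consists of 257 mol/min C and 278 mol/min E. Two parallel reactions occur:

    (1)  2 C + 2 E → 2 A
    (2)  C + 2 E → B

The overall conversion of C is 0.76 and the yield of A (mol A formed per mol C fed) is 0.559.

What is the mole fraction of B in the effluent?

Yield of A: 2ξ₁ / 257 = 0.559 → ξ₁ = 71.83 mol/min.
Conversion of C: 2ξ₁ + 1ξ₂ = 0.76 × 257 = 195.3 → ξ₂ = 51.66 mol/min.
Outlet amounts (n = n₀ + Σ ν·ξ):
  C: 257 − 2(71.83) − 1(51.66) = 61.68
  E: 278 − 2(71.83) − 2(51.66) = 31.02
  A: 0 + 2(71.83) = 143.7
  B: 0 + 1(51.66) = 51.66
Total out = 288 mol/min; y_B = 51.66 / 288 = 0.1794.

0.179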